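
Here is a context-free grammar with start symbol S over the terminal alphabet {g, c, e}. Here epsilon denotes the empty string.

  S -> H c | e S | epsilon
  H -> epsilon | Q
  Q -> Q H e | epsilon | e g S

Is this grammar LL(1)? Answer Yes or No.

FIRST(S) = {epsilon, c, e}
FIRST(H) = {epsilon, e}
FIRST(Q) = {epsilon, e}
FOLLOW(S) = {$, c, e}
FOLLOW(H) = {c, e}
FOLLOW(Q) = {c, e}
Cell M[H, c] receives both H -> epsilon and H -> Q — the grammar is not LL(1).

No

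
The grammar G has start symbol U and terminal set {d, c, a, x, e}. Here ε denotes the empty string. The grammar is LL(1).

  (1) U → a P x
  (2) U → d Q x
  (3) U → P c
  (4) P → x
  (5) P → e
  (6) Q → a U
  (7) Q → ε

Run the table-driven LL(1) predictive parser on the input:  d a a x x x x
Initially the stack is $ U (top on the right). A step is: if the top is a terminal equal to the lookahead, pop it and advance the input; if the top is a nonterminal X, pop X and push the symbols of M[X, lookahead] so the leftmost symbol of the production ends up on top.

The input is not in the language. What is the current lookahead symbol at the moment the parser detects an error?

step 1: stack=$ U  input=d a a x x x x $  — expand U → d Q x
step 2: stack=$ x Q d  input=d a a x x x x $  — match d
step 3: stack=$ x Q  input=a a x x x x $  — expand Q → a U
step 4: stack=$ x U a  input=a a x x x x $  — match a
step 5: stack=$ x U  input=a x x x x $  — expand U → a P x
step 6: stack=$ x x P a  input=a x x x x $  — match a
step 7: stack=$ x x P  input=x x x x $  — expand P → x
step 8: stack=$ x x x  input=x x x x $  — match x
step 9: stack=$ x x  input=x x x $  — match x
step 10: stack=$ x  input=x x $  — match x
step 11: stack=$  input=x $  — error: stack empty but input remains

x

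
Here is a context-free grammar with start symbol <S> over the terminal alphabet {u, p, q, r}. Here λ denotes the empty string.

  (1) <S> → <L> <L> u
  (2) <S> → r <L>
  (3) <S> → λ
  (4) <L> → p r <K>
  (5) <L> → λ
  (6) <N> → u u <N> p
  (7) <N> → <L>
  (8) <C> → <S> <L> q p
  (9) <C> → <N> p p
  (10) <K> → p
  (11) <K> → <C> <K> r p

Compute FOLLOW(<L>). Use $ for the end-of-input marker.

{$, p, q, u}

FIRST(<L>) = {λ, p}
FIRST(<S>) = {λ, p, r, u}  (via <L> <L> u)
FIRST(<N>) = {λ, p, u}  (via <L>)
FIRST(<C>) = {p, q, r, u}  (via <S> <L> q p, <N> p p)
FIRST(<K>) = {p, q, r, u}  (via <C> <K> r p)
FOLLOW(<S>) includes $ since <S> is the start symbol.
FOLLOW(<S>): in <C>→<S> <L> q p, <S> is followed by <L> q p with FIRST {p, q}. Thus FOLLOW(<S>) = {$, p, q}.
FOLLOW(<N>): in <N>→u u <N> p, <N> is followed by p with FIRST {p}; in <C>→<N> p p, <N> is followed by p p with FIRST {p}. Thus FOLLOW(<N>) = {p}.
FOLLOW(<L>): in <S>→<L> <L> u (occurrence 1), <L> is followed by <L> u with FIRST {p, u}; in <S>→<L> <L> u (occurrence 2), <L> is followed by u with FIRST {u}; in <S>→r <L>, the suffix after <L> is empty, so FOLLOW(<L>) ⊇ FOLLOW(<S>) = {$, p, q}; in <N>→<L>, the suffix after <L> is empty, so FOLLOW(<L>) ⊇ FOLLOW(<N>) = {p}; in <C>→<S> <L> q p, <L> is followed by q p with FIRST {q}. Thus FOLLOW(<L>) = {$, p, q, u}.
FOLLOW(<C>): in <K>→<C> <K> r p, <C> is followed by <K> r p with FIRST {p, q, r, u}. Thus FOLLOW(<C>) = {p, q, r, u}.
FOLLOW(<K>): in <L>→p r <K>, the suffix after <K> is empty, so FOLLOW(<K>) ⊇ FOLLOW(<L>) = {$, p, q, u}; in <K>→<C> <K> r p, <K> is followed by r p with FIRST {r}. Thus FOLLOW(<K>) = {$, p, q, r, u}.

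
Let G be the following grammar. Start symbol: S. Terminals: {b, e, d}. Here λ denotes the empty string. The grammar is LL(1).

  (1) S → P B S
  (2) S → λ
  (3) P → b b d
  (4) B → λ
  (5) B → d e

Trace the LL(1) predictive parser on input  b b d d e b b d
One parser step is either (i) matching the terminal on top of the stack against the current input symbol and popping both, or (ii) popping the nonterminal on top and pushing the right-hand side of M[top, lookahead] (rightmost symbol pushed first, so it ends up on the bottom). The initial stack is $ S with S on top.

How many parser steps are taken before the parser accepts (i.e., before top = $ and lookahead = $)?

      Stack        Input              Action
   1  $ S          b b d d e b b d $  expand S → P B S
   2  $ S B P      b b d d e b b d $  expand P → b b d
   3  $ S B d b b  b b d d e b b d $  match b
   4  $ S B d b    b d d e b b d $    match b
   5  $ S B d      d d e b b d $      match d
   6  $ S B        d e b b d $        expand B → d e
   7  $ S e d      d e b b d $        match d
   8  $ S e        e b b d $          match e
   9  $ S          b b d $            expand S → P B S
  10  $ S B P      b b d $            expand P → b b d
  11  $ S B d b b  b b d $            match b
  12  $ S B d b    b d $              match b
  13  $ S B d      d $                match d
  14  $ S B        $                  expand B → λ
  15  $ S          $                  expand S → λ
Accept reached after 15 steps.

15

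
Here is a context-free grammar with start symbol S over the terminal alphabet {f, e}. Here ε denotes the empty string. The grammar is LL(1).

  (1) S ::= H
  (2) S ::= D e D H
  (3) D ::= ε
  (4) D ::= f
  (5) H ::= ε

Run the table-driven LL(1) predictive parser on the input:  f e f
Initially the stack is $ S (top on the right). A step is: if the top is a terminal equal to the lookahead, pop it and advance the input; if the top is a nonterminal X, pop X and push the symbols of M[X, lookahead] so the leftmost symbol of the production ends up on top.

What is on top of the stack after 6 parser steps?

step 1: stack=$ S  input=f e f $  — expand S ::= D e D H
step 2: stack=$ H D e D  input=f e f $  — expand D ::= f
step 3: stack=$ H D e f  input=f e f $  — match f
step 4: stack=$ H D e  input=e f $  — match e
step 5: stack=$ H D  input=f $  — expand D ::= f
step 6: stack=$ H f  input=f $  — match f
Stack after step 6: $ H (top = H).

H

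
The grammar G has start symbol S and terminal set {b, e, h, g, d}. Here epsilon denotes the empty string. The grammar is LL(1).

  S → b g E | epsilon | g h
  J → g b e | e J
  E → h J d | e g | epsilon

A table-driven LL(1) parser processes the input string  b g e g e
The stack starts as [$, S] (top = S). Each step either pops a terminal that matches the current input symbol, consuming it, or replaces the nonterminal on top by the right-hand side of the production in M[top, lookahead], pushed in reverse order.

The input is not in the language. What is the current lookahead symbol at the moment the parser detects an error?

e

step 1: stack=$ S  input=b g e g e $  — expand S → b g E
step 2: stack=$ E g b  input=b g e g e $  — match b
step 3: stack=$ E g  input=g e g e $  — match g
step 4: stack=$ E  input=e g e $  — expand E → e g
step 5: stack=$ g e  input=e g e $  — match e
step 6: stack=$ g  input=g e $  — match g
step 7: stack=$  input=e $  — error: stack empty but input remains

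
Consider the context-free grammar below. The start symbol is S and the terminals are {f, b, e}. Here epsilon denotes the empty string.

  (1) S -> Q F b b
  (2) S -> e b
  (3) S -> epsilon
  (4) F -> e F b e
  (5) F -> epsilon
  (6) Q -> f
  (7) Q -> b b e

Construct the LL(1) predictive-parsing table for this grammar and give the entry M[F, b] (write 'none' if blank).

F -> epsilon

FIRST(F): from F->e F b e we get {e}; from F->epsilon we get {epsilon}. So FIRST(F) = {epsilon, e}.
FIRST(Q): from Q->f we get {f}; from Q->b b e we get {b}. So FIRST(Q) = {b, f}.
FIRST(S): from S->Q F b b we get {b, f}; from S->e b we get {e}; from S->epsilon we get {epsilon}. So FIRST(S) = {epsilon, b, e, f}.
FOLLOW(S) includes $ since S is the start symbol.
FOLLOW(F): in S->Q F b b, F is followed by b b with FIRST {b}; in F->e F b e, F is followed by b e with FIRST {b}. Thus FOLLOW(F) = {b}.
For F -> e F b e: FIRST(e F b e) = {e}, so it goes in M[F, t] for t ∈ {e}.
For F -> epsilon: FIRST(epsilon) = {epsilon}, so it goes in M[F, t] for t ∈ {}; since epsilon ∈ FIRST, also for every t ∈ FOLLOW(F) = {b}.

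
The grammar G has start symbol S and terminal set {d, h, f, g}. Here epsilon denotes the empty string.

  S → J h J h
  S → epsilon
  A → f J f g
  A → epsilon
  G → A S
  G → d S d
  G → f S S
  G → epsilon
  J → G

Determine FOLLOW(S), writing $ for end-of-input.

FIRST(A) = {epsilon, f}
FIRST(S) = {epsilon, d, f, h}  (via J h J h)
FIRST(G) = {epsilon, d, f, h}  (via A S)
FIRST(J) = {epsilon, d, f, h}  (via G)
FOLLOW(S) includes $ since S is the start symbol.
FOLLOW(J): in S→J h J h (occurrence 1), J is followed by h J h with FIRST {h}; in S→J h J h (occurrence 2), J is followed by h with FIRST {h}; in A→f J f g, J is followed by f g with FIRST {f}. Thus FOLLOW(J) = {f, h}.
FOLLOW(G): in J→G, the suffix after G is empty, so FOLLOW(G) ⊇ FOLLOW(J) = {f, h}. Thus FOLLOW(G) = {f, h}.
FOLLOW(S): in G→A S, the suffix after S is empty, so FOLLOW(S) ⊇ FOLLOW(G) = {f, h}; in G→d S d, S is followed by d with FIRST {d}; in G→f S S (occurrence 1), S is followed by S with FIRST {epsilon, d, f, h}; in G→f S S (occurrence 1), the suffix after S is nullable, so FOLLOW(S) ⊇ FOLLOW(G) = {f, h}; in G→f S S (occurrence 2), the suffix after S is empty, so FOLLOW(S) ⊇ FOLLOW(G) = {f, h}. Thus FOLLOW(S) = {$, d, f, h}.
FOLLOW(A): in G→A S, A is followed by S with FIRST {epsilon, d, f, h}; in G→A S, the suffix after A is nullable, so FOLLOW(A) ⊇ FOLLOW(G) = {f, h}. Thus FOLLOW(A) = {d, f, h}.

{$, d, f, h}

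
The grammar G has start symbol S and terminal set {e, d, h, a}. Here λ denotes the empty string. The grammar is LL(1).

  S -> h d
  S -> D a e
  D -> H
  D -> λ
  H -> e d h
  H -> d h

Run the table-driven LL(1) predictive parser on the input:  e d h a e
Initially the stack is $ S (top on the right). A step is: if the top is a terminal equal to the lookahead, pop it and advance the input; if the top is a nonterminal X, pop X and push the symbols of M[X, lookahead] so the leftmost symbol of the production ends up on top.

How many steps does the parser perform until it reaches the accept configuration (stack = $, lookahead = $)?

8

     Stack        Input        Action
  1  $ S          e d h a e $  expand S -> D a e
  2  $ e a D      e d h a e $  expand D -> H
  3  $ e a H      e d h a e $  expand H -> e d h
  4  $ e a h d e  e d h a e $  match e
  5  $ e a h d    d h a e $    match d
  6  $ e a h      h a e $      match h
  7  $ e a        a e $        match a
  8  $ e          e $          match e
Accept reached after 8 steps.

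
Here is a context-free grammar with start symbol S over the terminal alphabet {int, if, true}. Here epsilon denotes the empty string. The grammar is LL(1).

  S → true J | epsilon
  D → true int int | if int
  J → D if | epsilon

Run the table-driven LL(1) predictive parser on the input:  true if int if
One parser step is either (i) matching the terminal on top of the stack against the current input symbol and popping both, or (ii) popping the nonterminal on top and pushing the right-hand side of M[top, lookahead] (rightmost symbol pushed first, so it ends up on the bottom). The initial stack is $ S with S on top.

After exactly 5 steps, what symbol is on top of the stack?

step 1: stack=$ S  input=true if int if $  — expand S → true J
step 2: stack=$ J true  input=true if int if $  — match true
step 3: stack=$ J  input=if int if $  — expand J → D if
step 4: stack=$ if D  input=if int if $  — expand D → if int
step 5: stack=$ if int if  input=if int if $  — match if
Stack after step 5: $ if int (top = int).

int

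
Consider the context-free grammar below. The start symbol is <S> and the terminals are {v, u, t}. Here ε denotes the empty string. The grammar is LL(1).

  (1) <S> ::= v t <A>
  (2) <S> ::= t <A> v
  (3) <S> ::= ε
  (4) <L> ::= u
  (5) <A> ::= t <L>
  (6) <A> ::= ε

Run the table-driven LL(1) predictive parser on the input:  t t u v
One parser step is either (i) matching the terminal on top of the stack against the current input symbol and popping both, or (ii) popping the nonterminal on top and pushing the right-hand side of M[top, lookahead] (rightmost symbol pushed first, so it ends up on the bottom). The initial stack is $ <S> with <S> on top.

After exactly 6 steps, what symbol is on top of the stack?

v

step 1: stack=$ <S>  input=t t u v $  — expand <S> ::= t <A> v
step 2: stack=$ v <A> t  input=t t u v $  — match t
step 3: stack=$ v <A>  input=t u v $  — expand <A> ::= t <L>
step 4: stack=$ v <L> t  input=t u v $  — match t
step 5: stack=$ v <L>  input=u v $  — expand <L> ::= u
step 6: stack=$ v u  input=u v $  — match u
Stack after step 6: $ v (top = v).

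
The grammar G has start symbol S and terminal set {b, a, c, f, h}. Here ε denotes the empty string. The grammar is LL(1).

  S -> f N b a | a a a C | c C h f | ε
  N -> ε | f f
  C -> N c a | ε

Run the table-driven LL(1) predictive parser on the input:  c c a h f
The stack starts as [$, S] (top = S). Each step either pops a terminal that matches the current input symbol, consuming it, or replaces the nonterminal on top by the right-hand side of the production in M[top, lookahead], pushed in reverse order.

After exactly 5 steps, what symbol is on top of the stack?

a

step 1: stack=$ S  input=c c a h f $  — expand S -> c C h f
step 2: stack=$ f h C c  input=c c a h f $  — match c
step 3: stack=$ f h C  input=c a h f $  — expand C -> N c a
step 4: stack=$ f h a c N  input=c a h f $  — expand N -> ε
step 5: stack=$ f h a c  input=c a h f $  — match c
Stack after step 5: $ f h a (top = a).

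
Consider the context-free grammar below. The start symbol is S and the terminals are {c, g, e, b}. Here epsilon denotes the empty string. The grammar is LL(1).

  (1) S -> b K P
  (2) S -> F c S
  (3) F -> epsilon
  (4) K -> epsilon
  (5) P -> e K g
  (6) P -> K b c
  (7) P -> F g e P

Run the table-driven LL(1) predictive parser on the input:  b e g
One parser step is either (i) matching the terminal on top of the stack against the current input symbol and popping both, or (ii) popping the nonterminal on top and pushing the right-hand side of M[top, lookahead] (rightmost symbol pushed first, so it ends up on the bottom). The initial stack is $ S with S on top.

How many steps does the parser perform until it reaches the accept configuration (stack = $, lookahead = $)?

7

     Stack    Input    Action
  1  $ S      b e g $  expand S -> b K P
  2  $ P K b  b e g $  match b
  3  $ P K    e g $    expand K -> epsilon
  4  $ P      e g $    expand P -> e K g
  5  $ g K e  e g $    match e
  6  $ g K    g $      expand K -> epsilon
  7  $ g      g $      match g
Accept reached after 7 steps.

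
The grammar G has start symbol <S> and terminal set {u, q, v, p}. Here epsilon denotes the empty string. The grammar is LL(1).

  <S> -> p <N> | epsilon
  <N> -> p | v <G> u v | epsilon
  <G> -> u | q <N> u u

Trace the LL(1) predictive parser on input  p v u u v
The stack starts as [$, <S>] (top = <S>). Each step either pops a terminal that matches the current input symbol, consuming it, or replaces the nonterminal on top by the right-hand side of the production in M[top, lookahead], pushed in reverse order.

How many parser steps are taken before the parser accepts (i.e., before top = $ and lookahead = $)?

     Stack        Input        Action
  1  $ <S>        p v u u v $  expand <S> -> p <N>
  2  $ <N> p      p v u u v $  match p
  3  $ <N>        v u u v $    expand <N> -> v <G> u v
  4  $ v u <G> v  v u u v $    match v
  5  $ v u <G>    u u v $      expand <G> -> u
  6  $ v u u      u u v $      match u
  7  $ v u        u v $        match u
  8  $ v          v $          match v
Accept reached after 8 steps.

8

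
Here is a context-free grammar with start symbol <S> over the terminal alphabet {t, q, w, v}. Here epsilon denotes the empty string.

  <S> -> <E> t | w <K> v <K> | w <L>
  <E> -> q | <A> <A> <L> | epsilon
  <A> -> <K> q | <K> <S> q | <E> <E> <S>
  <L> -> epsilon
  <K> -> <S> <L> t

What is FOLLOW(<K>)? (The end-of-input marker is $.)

{$, q, t, v, w}

FIRST(<L>) = {epsilon}
FIRST(<S>) = {q, t, w}  (via <E> t)
FIRST(<K>) = {q, t, w}  (via <S> <L> t)
FIRST(<E>) = {epsilon, q, t, w}  (via <A> <A> <L>)
FIRST(<A>) = {q, t, w}  (via <K> q, <K> <S> q, <E> <E> <S>)
FOLLOW(<S>) includes $ since <S> is the start symbol.
FOLLOW(<E>): in <S>-><E> t, <E> is followed by t with FIRST {t}; in <A>-><E> <E> <S> (occurrence 1), <E> is followed by <E> <S> with FIRST {q, t, w}; in <A>-><E> <E> <S> (occurrence 2), <E> is followed by <S> with FIRST {q, t, w}. Thus FOLLOW(<E>) = {q, t, w}.
FOLLOW(<A>): in <E>-><A> <A> <L> (occurrence 1), <A> is followed by <A> <L> with FIRST {q, t, w}; in <E>-><A> <A> <L> (occurrence 2), <A> is followed by <L> with FIRST {epsilon}; in <E>-><A> <A> <L> (occurrence 2), the suffix after <A> is nullable, so FOLLOW(<A>) ⊇ FOLLOW(<E>) = {q, t, w}. Thus FOLLOW(<A>) = {q, t, w}.
FOLLOW(<S>): in <A>-><K> <S> q, <S> is followed by q with FIRST {q}; in <A>-><E> <E> <S>, the suffix after <S> is empty, so FOLLOW(<S>) ⊇ FOLLOW(<A>) = {q, t, w}; in <K>-><S> <L> t, <S> is followed by <L> t with FIRST {t}. Thus FOLLOW(<S>) = {$, q, t, w}.
FOLLOW(<L>): in <S>->w <L>, the suffix after <L> is empty, so FOLLOW(<L>) ⊇ FOLLOW(<S>) = {$, q, t, w}; in <E>-><A> <A> <L>, the suffix after <L> is empty, so FOLLOW(<L>) ⊇ FOLLOW(<E>) = {q, t, w}; in <K>-><S> <L> t, <L> is followed by t with FIRST {t}. Thus FOLLOW(<L>) = {$, q, t, w}.
FOLLOW(<K>): in <S>->w <K> v <K> (occurrence 1), <K> is followed by v <K> with FIRST {v}; in <S>->w <K> v <K> (occurrence 2), the suffix after <K> is empty, so FOLLOW(<K>) ⊇ FOLLOW(<S>) = {$, q, t, w}; in <A>-><K> q, <K> is followed by q with FIRST {q}; in <A>-><K> <S> q, <K> is followed by <S> q with FIRST {q, t, w}. Thus FOLLOW(<K>) = {$, q, t, v, w}.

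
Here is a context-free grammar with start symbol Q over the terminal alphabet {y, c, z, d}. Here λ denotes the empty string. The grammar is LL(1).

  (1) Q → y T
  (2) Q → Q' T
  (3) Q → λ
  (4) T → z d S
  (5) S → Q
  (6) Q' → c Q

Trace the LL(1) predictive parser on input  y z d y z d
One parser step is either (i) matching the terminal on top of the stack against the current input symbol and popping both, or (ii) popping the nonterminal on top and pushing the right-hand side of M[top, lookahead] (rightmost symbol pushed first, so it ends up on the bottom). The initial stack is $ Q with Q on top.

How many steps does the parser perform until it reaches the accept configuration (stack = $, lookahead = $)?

13

step 1: stack=$ Q  input=y z d y z d $  — expand Q → y T
step 2: stack=$ T y  input=y z d y z d $  — match y
step 3: stack=$ T  input=z d y z d $  — expand T → z d S
step 4: stack=$ S d z  input=z d y z d $  — match z
step 5: stack=$ S d  input=d y z d $  — match d
step 6: stack=$ S  input=y z d $  — expand S → Q
step 7: stack=$ Q  input=y z d $  — expand Q → y T
step 8: stack=$ T y  input=y z d $  — match y
step 9: stack=$ T  input=z d $  — expand T → z d S
step 10: stack=$ S d z  input=z d $  — match z
step 11: stack=$ S d  input=d $  — match d
step 12: stack=$ S  input=$  — expand S → Q
step 13: stack=$ Q  input=$  — expand Q → λ
Accept reached after 13 steps.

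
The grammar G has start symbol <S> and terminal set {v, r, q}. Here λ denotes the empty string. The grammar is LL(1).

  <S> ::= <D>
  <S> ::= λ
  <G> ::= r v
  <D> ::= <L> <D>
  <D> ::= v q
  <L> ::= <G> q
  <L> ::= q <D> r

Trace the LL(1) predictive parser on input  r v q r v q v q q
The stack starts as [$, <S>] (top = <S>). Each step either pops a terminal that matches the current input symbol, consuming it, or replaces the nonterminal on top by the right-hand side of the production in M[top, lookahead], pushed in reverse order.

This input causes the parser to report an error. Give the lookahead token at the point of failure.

q

step 1: stack=$ <S>  input=r v q r v q v q q $  — expand <S> ::= <D>
step 2: stack=$ <D>  input=r v q r v q v q q $  — expand <D> ::= <L> <D>
step 3: stack=$ <D> <L>  input=r v q r v q v q q $  — expand <L> ::= <G> q
step 4: stack=$ <D> q <G>  input=r v q r v q v q q $  — expand <G> ::= r v
step 5: stack=$ <D> q v r  input=r v q r v q v q q $  — match r
step 6: stack=$ <D> q v  input=v q r v q v q q $  — match v
step 7: stack=$ <D> q  input=q r v q v q q $  — match q
step 8: stack=$ <D>  input=r v q v q q $  — expand <D> ::= <L> <D>
step 9: stack=$ <D> <L>  input=r v q v q q $  — expand <L> ::= <G> q
step 10: stack=$ <D> q <G>  input=r v q v q q $  — expand <G> ::= r v
step 11: stack=$ <D> q v r  input=r v q v q q $  — match r
step 12: stack=$ <D> q v  input=v q v q q $  — match v
step 13: stack=$ <D> q  input=q v q q $  — match q
step 14: stack=$ <D>  input=v q q $  — expand <D> ::= v q
step 15: stack=$ q v  input=v q q $  — match v
step 16: stack=$ q  input=q q $  — match q
step 17: stack=$  input=q $  — error: stack empty but input remains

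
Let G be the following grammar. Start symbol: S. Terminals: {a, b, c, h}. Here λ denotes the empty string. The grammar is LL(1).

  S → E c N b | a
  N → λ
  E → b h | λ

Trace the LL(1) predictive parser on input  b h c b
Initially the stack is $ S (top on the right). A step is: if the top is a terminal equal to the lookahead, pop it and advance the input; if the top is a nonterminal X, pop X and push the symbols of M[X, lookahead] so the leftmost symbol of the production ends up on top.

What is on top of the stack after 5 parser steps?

step 1: stack=$ S  input=b h c b $  — expand S → E c N b
step 2: stack=$ b N c E  input=b h c b $  — expand E → b h
step 3: stack=$ b N c h b  input=b h c b $  — match b
step 4: stack=$ b N c h  input=h c b $  — match h
step 5: stack=$ b N c  input=c b $  — match c
Stack after step 5: $ b N (top = N).

N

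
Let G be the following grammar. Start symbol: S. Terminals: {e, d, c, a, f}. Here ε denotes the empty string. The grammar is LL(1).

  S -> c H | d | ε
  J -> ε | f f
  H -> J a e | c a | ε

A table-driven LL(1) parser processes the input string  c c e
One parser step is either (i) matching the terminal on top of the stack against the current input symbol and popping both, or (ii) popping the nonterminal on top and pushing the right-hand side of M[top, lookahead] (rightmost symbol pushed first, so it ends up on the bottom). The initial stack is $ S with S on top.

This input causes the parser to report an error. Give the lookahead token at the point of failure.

e

     Stack  Input    Action
  1  $ S    c c e $  expand S -> c H
  2  $ H c  c c e $  match c
  3  $ H    c e $    expand H -> c a
  4  $ a c  c e $    match c
  5  $ a    e $      error: top is terminal a but lookahead is e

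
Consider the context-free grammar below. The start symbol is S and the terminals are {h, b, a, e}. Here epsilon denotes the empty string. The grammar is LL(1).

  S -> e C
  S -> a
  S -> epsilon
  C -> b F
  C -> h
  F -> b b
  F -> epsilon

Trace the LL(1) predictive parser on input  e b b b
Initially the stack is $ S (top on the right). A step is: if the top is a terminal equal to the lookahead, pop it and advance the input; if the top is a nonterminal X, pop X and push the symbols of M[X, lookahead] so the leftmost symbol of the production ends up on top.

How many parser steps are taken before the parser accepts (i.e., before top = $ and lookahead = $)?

     Stack  Input      Action
  1  $ S    e b b b $  expand S -> e C
  2  $ C e  e b b b $  match e
  3  $ C    b b b $    expand C -> b F
  4  $ F b  b b b $    match b
  5  $ F    b b $      expand F -> b b
  6  $ b b  b b $      match b
  7  $ b    b $        match b
Accept reached after 7 steps.

7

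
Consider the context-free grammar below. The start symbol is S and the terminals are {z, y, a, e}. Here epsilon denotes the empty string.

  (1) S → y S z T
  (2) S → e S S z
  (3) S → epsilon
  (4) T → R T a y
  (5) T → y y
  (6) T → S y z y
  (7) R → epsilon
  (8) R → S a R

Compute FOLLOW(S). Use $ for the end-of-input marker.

{$, a, e, y, z}

FIRST(S) = {epsilon, e, y}
FIRST(R) = {epsilon, a, e, y}  (via S a R)
FIRST(T) = {a, e, y}  (via R T a y, S y z y)
FOLLOW(S) includes $ since S is the start symbol.
FOLLOW(S): in S→y S z T, S is followed by z T with FIRST {z}; in S→e S S z (occurrence 1), S is followed by S z with FIRST {e, y, z}; in S→e S S z (occurrence 2), S is followed by z with FIRST {z}; in T→S y z y, S is followed by y z y with FIRST {y}; in R→S a R, S is followed by a R with FIRST {a}. Thus FOLLOW(S) = {$, a, e, y, z}.
FOLLOW(T): in S→y S z T, the suffix after T is empty, so FOLLOW(T) ⊇ FOLLOW(S) = {$, a, e, y, z}; in T→R T a y, T is followed by a y with FIRST {a}. Thus FOLLOW(T) = {$, a, e, y, z}.
FOLLOW(R): in T→R T a y, R is followed by T a y with FIRST {a, e, y}; in R→S a R, the suffix after R is empty (adds nothing new). Thus FOLLOW(R) = {a, e, y}.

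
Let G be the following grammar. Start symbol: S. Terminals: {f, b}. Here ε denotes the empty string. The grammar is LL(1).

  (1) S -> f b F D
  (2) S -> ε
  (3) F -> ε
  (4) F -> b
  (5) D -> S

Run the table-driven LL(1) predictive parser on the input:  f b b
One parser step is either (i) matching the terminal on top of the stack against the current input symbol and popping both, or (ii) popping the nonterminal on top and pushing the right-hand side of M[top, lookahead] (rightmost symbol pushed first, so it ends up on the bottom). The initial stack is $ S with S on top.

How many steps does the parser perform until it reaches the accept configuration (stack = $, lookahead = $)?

     Stack      Input    Action
  1  $ S        f b b $  expand S -> f b F D
  2  $ D F b f  f b b $  match f
  3  $ D F b    b b $    match b
  4  $ D F      b $      expand F -> b
  5  $ D b      b $      match b
  6  $ D        $        expand D -> S
  7  $ S        $        expand S -> ε
Accept reached after 7 steps.

7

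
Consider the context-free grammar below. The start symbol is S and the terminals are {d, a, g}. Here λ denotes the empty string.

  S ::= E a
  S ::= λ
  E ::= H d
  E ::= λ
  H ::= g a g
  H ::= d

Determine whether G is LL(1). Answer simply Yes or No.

Yes

FIRST(S) = {λ, a, d, g}
FIRST(E) = {λ, d, g}
FIRST(H) = {d, g}
FOLLOW(S) = {$}
FOLLOW(E) = {a}
FOLLOW(H) = {d}
Each cell of M receives at most one production.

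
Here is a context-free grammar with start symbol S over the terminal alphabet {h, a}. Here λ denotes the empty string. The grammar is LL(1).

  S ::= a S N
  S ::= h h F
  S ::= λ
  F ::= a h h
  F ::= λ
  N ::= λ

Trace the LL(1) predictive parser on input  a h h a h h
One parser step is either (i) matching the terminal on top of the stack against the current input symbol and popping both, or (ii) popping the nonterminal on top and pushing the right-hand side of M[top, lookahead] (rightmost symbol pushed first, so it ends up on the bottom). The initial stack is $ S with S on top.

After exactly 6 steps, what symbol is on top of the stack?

a

     Stack      Input          Action
  1  $ S        a h h a h h $  expand S ::= a S N
  2  $ N S a    a h h a h h $  match a
  3  $ N S      h h a h h $    expand S ::= h h F
  4  $ N F h h  h h a h h $    match h
  5  $ N F h    h a h h $      match h
  6  $ N F      a h h $        expand F ::= a h h
Stack after step 6: $ N h h a (top = a).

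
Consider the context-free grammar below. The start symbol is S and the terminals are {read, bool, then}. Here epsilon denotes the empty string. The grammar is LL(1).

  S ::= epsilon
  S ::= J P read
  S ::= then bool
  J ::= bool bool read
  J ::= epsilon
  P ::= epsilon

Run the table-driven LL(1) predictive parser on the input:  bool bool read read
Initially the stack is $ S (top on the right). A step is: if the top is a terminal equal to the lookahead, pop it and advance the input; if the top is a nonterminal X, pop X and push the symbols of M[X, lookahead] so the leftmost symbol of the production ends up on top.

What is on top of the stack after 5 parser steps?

step 1: stack=$ S  input=bool bool read read $  — expand S ::= J P read
step 2: stack=$ read P J  input=bool bool read read $  — expand J ::= bool bool read
step 3: stack=$ read P read bool bool  input=bool bool read read $  — match bool
step 4: stack=$ read P read bool  input=bool read read $  — match bool
step 5: stack=$ read P read  input=read read $  — match read
Stack after step 5: $ read P (top = P).

P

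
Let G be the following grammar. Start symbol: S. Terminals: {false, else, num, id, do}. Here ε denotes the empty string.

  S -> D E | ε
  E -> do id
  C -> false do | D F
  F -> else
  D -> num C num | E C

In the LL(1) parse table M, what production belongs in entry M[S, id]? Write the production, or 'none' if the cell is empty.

none

FIRST(E) = {do}
FIRST(F) = {else}
FIRST(D) = {do, num}  (via E C)
FIRST(S) = {ε, do, num}  (via D E)
FIRST(C) = {do, false, num}  (via D F)
FOLLOW(S) includes $ since S is the start symbol.
FOLLOW(S): S appears on no right-hand side. Thus FOLLOW(S) = {$}.
For S -> D E: FIRST(D E) = {do, num}, so it goes in M[S, t] for t ∈ {do, num}.
For S -> ε: FIRST(ε) = {ε}, so it goes in M[S, t] for t ∈ {}; since ε ∈ FIRST, also for every t ∈ FOLLOW(S) = {$}.
None of these place a production in M[S, id].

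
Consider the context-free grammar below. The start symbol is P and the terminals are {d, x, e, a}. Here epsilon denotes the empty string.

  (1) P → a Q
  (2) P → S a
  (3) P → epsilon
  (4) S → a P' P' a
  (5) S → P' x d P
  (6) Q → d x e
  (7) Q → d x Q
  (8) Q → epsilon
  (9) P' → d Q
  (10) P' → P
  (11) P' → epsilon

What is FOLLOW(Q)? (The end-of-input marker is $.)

{$, a, d, x}

FIRST(Q) = {epsilon, d}
FIRST(P) = {epsilon, a, d, x}  (via S a)
FIRST(P') = {epsilon, a, d, x}  (via P)
FIRST(S) = {a, d, x}  (via P' x d P)
FOLLOW(P) includes $ since P is the start symbol.
FOLLOW(S): in P→S a, S is followed by a with FIRST {a}. Thus FOLLOW(S) = {a}.
FOLLOW(P'): in S→a P' P' a (occurrence 1), P' is followed by P' a with FIRST {a, d, x}; in S→a P' P' a (occurrence 2), P' is followed by a with FIRST {a}; in S→P' x d P, P' is followed by x d P with FIRST {x}. Thus FOLLOW(P') = {a, d, x}.
FOLLOW(P): in S→P' x d P, the suffix after P is empty, so FOLLOW(P) ⊇ FOLLOW(S) = {a}; in P'→P, the suffix after P is empty, so FOLLOW(P) ⊇ FOLLOW(P') = {a, d, x}. Thus FOLLOW(P) = {$, a, d, x}.
FOLLOW(Q): in P→a Q, the suffix after Q is empty, so FOLLOW(Q) ⊇ FOLLOW(P) = {$, a, d, x}; in Q→d x Q, the suffix after Q is empty (adds nothing new); in P'→d Q, the suffix after Q is empty, so FOLLOW(Q) ⊇ FOLLOW(P') = {a, d, x}. Thus FOLLOW(Q) = {$, a, d, x}.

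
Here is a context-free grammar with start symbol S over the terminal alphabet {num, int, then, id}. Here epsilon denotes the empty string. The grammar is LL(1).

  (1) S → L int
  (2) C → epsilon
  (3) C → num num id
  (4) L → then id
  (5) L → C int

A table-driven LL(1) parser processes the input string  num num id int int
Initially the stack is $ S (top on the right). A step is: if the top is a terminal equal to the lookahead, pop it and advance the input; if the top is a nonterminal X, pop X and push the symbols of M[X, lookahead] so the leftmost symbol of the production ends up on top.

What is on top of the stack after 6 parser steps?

     Stack                 Input                 Action
  1  $ S                   num num id int int $  expand S → L int
  2  $ int L               num num id int int $  expand L → C int
  3  $ int int C           num num id int int $  expand C → num num id
  4  $ int int id num num  num num id int int $  match num
  5  $ int int id num      num id int int $      match num
  6  $ int int id          id int int $          match id
Stack after step 6: $ int int (top = int).

int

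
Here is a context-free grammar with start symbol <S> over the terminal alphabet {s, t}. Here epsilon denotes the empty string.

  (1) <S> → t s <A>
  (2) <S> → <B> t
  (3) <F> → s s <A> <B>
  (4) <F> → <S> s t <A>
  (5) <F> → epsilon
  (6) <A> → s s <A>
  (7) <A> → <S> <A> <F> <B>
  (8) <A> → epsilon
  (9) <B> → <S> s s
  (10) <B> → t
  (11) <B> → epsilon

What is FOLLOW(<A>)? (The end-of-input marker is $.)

{$, s, t}

FIRST(<S>) = {t}  (via <B> t)
FIRST(<F>) = {epsilon, s, t}  (via <S> s t <A>)
FIRST(<A>) = {epsilon, s, t}  (via <S> <A> <F> <B>)
FIRST(<B>) = {epsilon, t}  (via <S> s s)
FOLLOW(<S>) includes $ since <S> is the start symbol.
FOLLOW(<S>): in <F>→<S> s t <A>, <S> is followed by s t <A> with FIRST {s}; in <A>→<S> <A> <F> <B>, <S> is followed by <A> <F> <B> with FIRST {epsilon, s, t}; in <A>→<S> <A> <F> <B>, the suffix after <S> is nullable, so FOLLOW(<S>) ⊇ FOLLOW(<A>) = {$, s, t}; in <B>→<S> s s, <S> is followed by s s with FIRST {s}. Thus FOLLOW(<S>) = {$, s, t}.
FOLLOW(<F>): in <A>→<S> <A> <F> <B>, <F> is followed by <B> with FIRST {epsilon, t}; in <A>→<S> <A> <F> <B>, the suffix after <F> is nullable, so FOLLOW(<F>) ⊇ FOLLOW(<A>) = {$, s, t}. Thus FOLLOW(<F>) = {$, s, t}.
FOLLOW(<A>): in <S>→t s <A>, the suffix after <A> is empty, so FOLLOW(<A>) ⊇ FOLLOW(<S>) = {$, s, t}; in <F>→s s <A> <B>, <A> is followed by <B> with FIRST {epsilon, t}; in <F>→s s <A> <B>, the suffix after <A> is nullable, so FOLLOW(<A>) ⊇ FOLLOW(<F>) = {$, s, t}; in <F>→<S> s t <A>, the suffix after <A> is empty, so FOLLOW(<A>) ⊇ FOLLOW(<F>) = {$, s, t}; in <A>→s s <A>, the suffix after <A> is empty (adds nothing new); in <A>→<S> <A> <F> <B>, <A> is followed by <F> <B> with FIRST {epsilon, s, t}; in <A>→<S> <A> <F> <B>, the suffix after <A> is nullable (adds nothing new). Thus FOLLOW(<A>) = {$, s, t}.
FOLLOW(<B>): in <S>→<B> t, <B> is followed by t with FIRST {t}; in <F>→s s <A> <B>, the suffix after <B> is empty, so FOLLOW(<B>) ⊇ FOLLOW(<F>) = {$, s, t}; in <A>→<S> <A> <F> <B>, the suffix after <B> is empty, so FOLLOW(<B>) ⊇ FOLLOW(<A>) = {$, s, t}. Thus FOLLOW(<B>) = {$, s, t}.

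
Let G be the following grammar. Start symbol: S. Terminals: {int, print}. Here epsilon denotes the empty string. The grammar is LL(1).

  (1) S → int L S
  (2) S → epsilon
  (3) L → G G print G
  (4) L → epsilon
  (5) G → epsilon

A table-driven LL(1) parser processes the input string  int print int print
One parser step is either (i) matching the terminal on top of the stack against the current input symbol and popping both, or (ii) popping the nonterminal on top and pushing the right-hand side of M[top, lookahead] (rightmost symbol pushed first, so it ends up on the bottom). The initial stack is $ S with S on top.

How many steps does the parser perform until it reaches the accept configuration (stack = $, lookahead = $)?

15

step 1: stack=$ S  input=int print int print $  — expand S → int L S
step 2: stack=$ S L int  input=int print int print $  — match int
step 3: stack=$ S L  input=print int print $  — expand L → G G print G
step 4: stack=$ S G print G G  input=print int print $  — expand G → epsilon
step 5: stack=$ S G print G  input=print int print $  — expand G → epsilon
step 6: stack=$ S G print  input=print int print $  — match print
step 7: stack=$ S G  input=int print $  — expand G → epsilon
step 8: stack=$ S  input=int print $  — expand S → int L S
step 9: stack=$ S L int  input=int print $  — match int
step 10: stack=$ S L  input=print $  — expand L → G G print G
step 11: stack=$ S G print G G  input=print $  — expand G → epsilon
step 12: stack=$ S G print G  input=print $  — expand G → epsilon
step 13: stack=$ S G print  input=print $  — match print
step 14: stack=$ S G  input=$  — expand G → epsilon
step 15: stack=$ S  input=$  — expand S → epsilon
Accept reached after 15 steps.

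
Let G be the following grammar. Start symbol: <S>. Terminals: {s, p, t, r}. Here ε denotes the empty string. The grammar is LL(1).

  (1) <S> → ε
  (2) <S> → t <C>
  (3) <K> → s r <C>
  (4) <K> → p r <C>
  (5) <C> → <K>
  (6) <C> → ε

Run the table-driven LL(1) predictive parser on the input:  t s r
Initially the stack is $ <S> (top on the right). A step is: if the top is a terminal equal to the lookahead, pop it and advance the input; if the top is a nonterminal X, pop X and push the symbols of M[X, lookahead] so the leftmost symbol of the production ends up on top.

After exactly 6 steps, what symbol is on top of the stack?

<C>

step 1: stack=$ <S>  input=t s r $  — expand <S> → t <C>
step 2: stack=$ <C> t  input=t s r $  — match t
step 3: stack=$ <C>  input=s r $  — expand <C> → <K>
step 4: stack=$ <K>  input=s r $  — expand <K> → s r <C>
step 5: stack=$ <C> r s  input=s r $  — match s
step 6: stack=$ <C> r  input=r $  — match r
Stack after step 6: $ <C> (top = <C>).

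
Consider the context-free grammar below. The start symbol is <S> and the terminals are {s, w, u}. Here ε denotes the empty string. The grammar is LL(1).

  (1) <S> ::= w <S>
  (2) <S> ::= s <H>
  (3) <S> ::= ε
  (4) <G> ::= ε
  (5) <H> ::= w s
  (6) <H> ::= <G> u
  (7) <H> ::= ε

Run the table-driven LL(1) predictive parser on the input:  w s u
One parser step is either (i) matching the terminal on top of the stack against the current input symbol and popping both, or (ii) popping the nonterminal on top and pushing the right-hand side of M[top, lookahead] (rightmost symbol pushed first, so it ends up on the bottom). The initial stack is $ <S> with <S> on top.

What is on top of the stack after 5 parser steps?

step 1: stack=$ <S>  input=w s u $  — expand <S> ::= w <S>
step 2: stack=$ <S> w  input=w s u $  — match w
step 3: stack=$ <S>  input=s u $  — expand <S> ::= s <H>
step 4: stack=$ <H> s  input=s u $  — match s
step 5: stack=$ <H>  input=u $  — expand <H> ::= <G> u
Stack after step 5: $ u <G> (top = <G>).

<G>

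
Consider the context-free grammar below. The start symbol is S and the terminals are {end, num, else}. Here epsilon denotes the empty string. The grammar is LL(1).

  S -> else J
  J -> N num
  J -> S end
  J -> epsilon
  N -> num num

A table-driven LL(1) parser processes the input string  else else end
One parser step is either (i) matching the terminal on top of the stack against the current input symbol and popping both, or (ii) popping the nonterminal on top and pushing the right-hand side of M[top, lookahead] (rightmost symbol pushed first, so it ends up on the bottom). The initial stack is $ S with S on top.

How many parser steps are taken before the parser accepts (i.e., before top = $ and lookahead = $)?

     Stack         Input            Action
  1  $ S           else else end $  expand S -> else J
  2  $ J else      else else end $  match else
  3  $ J           else end $       expand J -> S end
  4  $ end S       else end $       expand S -> else J
  5  $ end J else  else end $       match else
  6  $ end J       end $            expand J -> epsilon
  7  $ end         end $            match end
Accept reached after 7 steps.

7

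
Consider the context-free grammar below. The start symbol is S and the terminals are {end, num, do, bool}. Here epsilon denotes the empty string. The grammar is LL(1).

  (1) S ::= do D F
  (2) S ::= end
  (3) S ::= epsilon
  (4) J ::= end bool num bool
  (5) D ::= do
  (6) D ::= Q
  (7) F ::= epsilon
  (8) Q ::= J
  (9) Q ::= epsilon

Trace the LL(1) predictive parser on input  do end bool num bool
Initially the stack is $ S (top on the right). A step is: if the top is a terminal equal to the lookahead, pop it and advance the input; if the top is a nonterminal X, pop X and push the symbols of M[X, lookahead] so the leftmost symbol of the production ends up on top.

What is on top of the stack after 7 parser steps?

     Stack                  Input                   Action
  1  $ S                    do end bool num bool $  expand S ::= do D F
  2  $ F D do               do end bool num bool $  match do
  3  $ F D                  end bool num bool $     expand D ::= Q
  4  $ F Q                  end bool num bool $     expand Q ::= J
  5  $ F J                  end bool num bool $     expand J ::= end bool num bool
  6  $ F bool num bool end  end bool num bool $     match end
  7  $ F bool num bool      bool num bool $         match bool
Stack after step 7: $ F bool num (top = num).

num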